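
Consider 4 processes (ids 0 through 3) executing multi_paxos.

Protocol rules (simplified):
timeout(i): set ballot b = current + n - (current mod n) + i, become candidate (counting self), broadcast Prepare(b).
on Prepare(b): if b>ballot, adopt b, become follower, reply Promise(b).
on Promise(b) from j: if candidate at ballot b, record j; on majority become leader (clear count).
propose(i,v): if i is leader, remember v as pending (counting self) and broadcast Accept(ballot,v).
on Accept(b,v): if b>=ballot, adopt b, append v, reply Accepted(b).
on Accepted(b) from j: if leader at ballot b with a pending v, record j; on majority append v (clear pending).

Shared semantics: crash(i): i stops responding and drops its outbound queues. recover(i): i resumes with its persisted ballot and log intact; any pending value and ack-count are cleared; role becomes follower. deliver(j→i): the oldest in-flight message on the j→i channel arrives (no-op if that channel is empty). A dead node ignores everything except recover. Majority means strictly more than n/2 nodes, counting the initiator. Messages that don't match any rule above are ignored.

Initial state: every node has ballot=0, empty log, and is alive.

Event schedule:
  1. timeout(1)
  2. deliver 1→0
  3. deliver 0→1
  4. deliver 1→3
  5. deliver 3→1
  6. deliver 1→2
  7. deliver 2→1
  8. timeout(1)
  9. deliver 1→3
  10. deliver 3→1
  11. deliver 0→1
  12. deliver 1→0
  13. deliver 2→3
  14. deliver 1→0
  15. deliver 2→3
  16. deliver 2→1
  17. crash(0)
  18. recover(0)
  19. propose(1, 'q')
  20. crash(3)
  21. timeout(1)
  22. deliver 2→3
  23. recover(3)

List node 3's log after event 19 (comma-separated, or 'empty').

e1 timeout(1): 1[cand,b=5,-]
e2 deliver 1→0: 0[foll,b=5,-]
e3 deliver 0→1: ·
e4 deliver 1→3: 3[foll,b=5,-]
e5 deliver 3→1: 1[lead,b=5,-]
e6 deliver 1→2: 2[foll,b=5,-]
e7 deliver 2→1: ·
e8 timeout(1): 1[cand,b=9,-]
e9 deliver 1→3: 3[foll,b=9,-]
e10 deliver 3→1: ·
e11 deliver 0→1: ·
e12 deliver 1→0: 0[foll,b=9,-]
e13 deliver 2→3: ·
e14 deliver 1→0: ·
e15 deliver 2→3: ·
e16 deliver 2→1: ·
e17 crash(0): 0[✗foll,b=9,-]
e18 recover(0): 0[foll,b=9,-]
e19 propose(1,'q'): ·

empty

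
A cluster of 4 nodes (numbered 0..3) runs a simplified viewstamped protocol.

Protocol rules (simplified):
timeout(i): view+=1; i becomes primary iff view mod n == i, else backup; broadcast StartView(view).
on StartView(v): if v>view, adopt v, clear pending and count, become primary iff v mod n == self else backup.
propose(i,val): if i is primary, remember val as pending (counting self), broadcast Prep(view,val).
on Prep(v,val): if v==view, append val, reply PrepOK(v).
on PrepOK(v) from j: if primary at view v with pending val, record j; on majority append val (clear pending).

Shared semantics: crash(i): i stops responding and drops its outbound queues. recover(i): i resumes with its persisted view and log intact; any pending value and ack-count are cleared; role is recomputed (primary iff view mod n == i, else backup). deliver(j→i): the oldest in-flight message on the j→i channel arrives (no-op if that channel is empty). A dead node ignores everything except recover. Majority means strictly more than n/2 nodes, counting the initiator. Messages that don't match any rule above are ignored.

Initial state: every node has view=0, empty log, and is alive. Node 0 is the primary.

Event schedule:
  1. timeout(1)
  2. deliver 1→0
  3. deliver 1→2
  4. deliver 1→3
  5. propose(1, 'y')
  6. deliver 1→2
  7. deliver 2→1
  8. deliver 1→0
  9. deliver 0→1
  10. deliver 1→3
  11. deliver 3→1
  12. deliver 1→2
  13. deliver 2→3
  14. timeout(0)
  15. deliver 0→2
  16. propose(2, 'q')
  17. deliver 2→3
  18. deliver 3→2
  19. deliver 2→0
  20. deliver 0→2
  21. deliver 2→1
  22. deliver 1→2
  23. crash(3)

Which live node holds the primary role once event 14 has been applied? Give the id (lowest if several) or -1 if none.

[1] timeout(1) → N1(prim v1 [-])
[2] deliver 1→0 → N0(back v1 [-])
[3] deliver 1→2 → N2(back v1 [-])
[4] deliver 1→3 → N3(back v1 [-])
[5] propose(1,'y') → ∅
[6] deliver 1→2 → N2(back v1 [y])
[7] deliver 2→1 → ∅
[8] deliver 1→0 → N0(back v1 [y])
[9] deliver 0→1 → N1(prim v1 [y])
[10] deliver 1→3 → N3(back v1 [y])
[11] deliver 3→1 → ∅
[12] deliver 1→2 → ∅
[13] deliver 2→3 → ∅
[14] timeout(0) → N0(back v2 [y])

1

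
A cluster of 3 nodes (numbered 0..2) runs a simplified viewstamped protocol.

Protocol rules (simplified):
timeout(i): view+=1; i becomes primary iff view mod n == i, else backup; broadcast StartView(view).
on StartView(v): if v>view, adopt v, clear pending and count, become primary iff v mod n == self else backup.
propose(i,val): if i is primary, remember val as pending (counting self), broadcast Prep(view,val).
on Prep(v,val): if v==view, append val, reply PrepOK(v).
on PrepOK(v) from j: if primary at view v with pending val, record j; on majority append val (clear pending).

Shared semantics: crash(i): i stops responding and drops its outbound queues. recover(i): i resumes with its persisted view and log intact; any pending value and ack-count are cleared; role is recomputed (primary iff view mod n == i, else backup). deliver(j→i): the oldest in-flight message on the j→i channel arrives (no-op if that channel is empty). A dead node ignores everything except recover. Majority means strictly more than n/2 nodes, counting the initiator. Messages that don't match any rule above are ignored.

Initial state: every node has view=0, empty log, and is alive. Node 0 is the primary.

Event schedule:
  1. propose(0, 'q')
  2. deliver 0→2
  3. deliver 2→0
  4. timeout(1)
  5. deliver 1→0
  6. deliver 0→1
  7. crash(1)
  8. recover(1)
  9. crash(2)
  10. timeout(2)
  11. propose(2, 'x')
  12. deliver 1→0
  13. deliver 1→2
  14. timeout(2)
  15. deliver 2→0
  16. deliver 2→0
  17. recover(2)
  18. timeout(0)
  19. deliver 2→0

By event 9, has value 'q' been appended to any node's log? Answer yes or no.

yes

1. propose(0,'q'):  nop
2. deliver 0→2:  <2:back v0 q>
3. deliver 2→0:  <0:prim v0 q>
4. timeout(1):  <1:prim v1 ->
5. deliver 1→0:  <0:back v1 q>
6. deliver 0→1:  nop
7. crash(1):  <1:✗prim v1 ->
8. recover(1):  <1:prim v1 ->
9. crash(2):  <2:✗back v0 q>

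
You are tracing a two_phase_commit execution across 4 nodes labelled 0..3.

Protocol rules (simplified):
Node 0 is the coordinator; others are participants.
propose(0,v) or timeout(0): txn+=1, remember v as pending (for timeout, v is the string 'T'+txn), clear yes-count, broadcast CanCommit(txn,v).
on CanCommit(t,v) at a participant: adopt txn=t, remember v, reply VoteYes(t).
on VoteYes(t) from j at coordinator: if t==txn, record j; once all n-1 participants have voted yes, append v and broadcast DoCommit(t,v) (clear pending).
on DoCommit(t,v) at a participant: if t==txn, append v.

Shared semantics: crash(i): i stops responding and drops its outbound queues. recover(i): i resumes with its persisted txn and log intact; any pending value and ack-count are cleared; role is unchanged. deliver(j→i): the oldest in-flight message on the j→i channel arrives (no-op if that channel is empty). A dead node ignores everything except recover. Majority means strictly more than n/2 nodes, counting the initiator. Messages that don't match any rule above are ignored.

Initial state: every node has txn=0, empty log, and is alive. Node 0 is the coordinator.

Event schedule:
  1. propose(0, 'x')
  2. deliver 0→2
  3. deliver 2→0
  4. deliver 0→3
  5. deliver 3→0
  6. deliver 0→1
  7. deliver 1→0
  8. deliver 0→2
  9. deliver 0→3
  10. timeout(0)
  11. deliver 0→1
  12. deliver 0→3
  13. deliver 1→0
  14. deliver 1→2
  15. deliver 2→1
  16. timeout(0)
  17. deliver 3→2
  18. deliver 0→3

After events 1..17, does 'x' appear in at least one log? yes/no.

yes

e1 propose(0,'x'): 0[coor,t=1,-]
e2 deliver 0→2: 2[part,t=1,-]
e3 deliver 2→0: ·
e4 deliver 0→3: 3[part,t=1,-]
e5 deliver 3→0: ·
e6 deliver 0→1: 1[part,t=1,-]
e7 deliver 1→0: 0[coor,t=1,x]
e8 deliver 0→2: 2[part,t=1,x]
e9 deliver 0→3: 3[part,t=1,x]
e10 timeout(0): 0[coor,t=2,x]
e11 deliver 0→1: 1[part,t=1,x]
e12 deliver 0→3: 3[part,t=2,x]
e13 deliver 1→0: ·
e14 deliver 1→2: ·
e15 deliver 2→1: ·
e16 timeout(0): 0[coor,t=3,x]
e17 deliver 3→2: ·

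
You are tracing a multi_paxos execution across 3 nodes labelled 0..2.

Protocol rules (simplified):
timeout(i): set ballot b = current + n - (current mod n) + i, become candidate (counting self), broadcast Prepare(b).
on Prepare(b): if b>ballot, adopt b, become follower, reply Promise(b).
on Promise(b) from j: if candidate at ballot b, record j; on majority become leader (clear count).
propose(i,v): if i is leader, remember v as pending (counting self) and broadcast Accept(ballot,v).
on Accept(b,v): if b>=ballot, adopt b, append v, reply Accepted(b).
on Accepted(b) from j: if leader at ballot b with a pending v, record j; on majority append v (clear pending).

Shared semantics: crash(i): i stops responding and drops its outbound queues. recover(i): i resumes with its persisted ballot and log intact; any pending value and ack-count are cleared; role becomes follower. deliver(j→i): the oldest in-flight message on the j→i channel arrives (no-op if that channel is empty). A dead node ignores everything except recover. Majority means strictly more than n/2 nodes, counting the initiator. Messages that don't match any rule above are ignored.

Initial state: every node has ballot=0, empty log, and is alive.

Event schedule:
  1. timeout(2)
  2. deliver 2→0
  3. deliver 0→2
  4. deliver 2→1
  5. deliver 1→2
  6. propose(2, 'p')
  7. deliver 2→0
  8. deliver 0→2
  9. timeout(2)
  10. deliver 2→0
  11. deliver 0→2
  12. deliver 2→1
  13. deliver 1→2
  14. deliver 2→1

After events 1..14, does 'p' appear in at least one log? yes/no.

[1] timeout(2) → N2(cand b5 [-])
[2] deliver 2→0 → N0(foll b5 [-])
[3] deliver 0→2 → N2(lead b5 [-])
[4] deliver 2→1 → N1(foll b5 [-])
[5] deliver 1→2 → ∅
[6] propose(2,'p') → ∅
[7] deliver 2→0 → N0(foll b5 [p])
[8] deliver 0→2 → N2(lead b5 [p])
[9] timeout(2) → N2(cand b8 [p])
[10] deliver 2→0 → N0(foll b8 [p])
[11] deliver 0→2 → N2(lead b8 [p])
[12] deliver 2→1 → N1(foll b5 [p])
[13] deliver 1→2 → ∅
[14] deliver 2→1 → N1(foll b8 [p])

yes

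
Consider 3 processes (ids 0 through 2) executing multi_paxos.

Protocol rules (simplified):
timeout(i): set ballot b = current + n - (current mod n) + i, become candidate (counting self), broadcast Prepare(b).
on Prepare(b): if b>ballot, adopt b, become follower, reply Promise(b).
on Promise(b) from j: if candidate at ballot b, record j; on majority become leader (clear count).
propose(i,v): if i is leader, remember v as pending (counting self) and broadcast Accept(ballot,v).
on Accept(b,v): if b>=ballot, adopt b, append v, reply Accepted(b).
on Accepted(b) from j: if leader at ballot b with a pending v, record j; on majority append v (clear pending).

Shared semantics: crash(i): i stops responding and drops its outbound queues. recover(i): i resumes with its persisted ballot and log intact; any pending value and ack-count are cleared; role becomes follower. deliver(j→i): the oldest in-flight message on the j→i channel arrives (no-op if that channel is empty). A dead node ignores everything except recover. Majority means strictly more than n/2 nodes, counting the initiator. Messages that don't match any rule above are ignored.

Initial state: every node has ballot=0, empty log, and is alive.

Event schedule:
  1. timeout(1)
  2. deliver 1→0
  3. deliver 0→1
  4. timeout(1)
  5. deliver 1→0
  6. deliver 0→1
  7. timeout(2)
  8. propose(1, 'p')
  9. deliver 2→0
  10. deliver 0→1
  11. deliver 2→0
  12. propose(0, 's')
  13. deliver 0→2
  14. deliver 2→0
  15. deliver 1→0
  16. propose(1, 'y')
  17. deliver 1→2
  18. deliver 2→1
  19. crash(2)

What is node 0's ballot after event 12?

1. timeout(1):  <1:cand b4 ->
2. deliver 1→0:  <0:foll b4 ->
3. deliver 0→1:  <1:lead b4 ->
4. timeout(1):  <1:cand b7 ->
5. deliver 1→0:  <0:foll b7 ->
6. deliver 0→1:  <1:lead b7 ->
7. timeout(2):  <2:cand b5 ->
8. propose(1,'p'):  nop
9. deliver 2→0:  nop
10. deliver 0→1:  nop
11. deliver 2→0:  nop
12. propose(0,'s'):  nop

7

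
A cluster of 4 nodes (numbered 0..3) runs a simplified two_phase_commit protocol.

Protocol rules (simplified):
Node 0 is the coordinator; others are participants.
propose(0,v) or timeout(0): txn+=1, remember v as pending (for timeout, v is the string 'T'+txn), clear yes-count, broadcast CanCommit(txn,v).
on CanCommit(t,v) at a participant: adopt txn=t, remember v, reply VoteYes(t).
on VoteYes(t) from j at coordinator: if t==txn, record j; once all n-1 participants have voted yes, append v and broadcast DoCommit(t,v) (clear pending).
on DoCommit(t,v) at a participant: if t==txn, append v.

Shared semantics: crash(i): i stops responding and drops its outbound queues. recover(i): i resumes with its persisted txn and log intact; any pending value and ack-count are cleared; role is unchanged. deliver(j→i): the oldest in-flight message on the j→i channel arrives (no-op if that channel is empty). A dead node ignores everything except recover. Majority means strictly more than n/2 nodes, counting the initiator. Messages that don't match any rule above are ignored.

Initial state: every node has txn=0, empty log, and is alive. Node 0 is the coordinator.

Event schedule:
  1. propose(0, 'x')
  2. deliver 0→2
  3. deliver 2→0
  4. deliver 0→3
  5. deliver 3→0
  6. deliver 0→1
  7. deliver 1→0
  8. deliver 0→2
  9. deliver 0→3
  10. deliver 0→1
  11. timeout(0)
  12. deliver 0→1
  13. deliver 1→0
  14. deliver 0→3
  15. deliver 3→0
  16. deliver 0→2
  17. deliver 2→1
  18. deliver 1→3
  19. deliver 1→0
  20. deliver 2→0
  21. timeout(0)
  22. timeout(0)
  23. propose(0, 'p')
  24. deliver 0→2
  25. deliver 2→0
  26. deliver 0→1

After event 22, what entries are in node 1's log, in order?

after 1 — propose(0,'x'): n0:coor/t1/[-]
after 2 — deliver 0→2: n2:part/t1/[-]
after 3 — deliver 2→0: ·
after 4 — deliver 0→3: n3:part/t1/[-]
after 5 — deliver 3→0: ·
after 6 — deliver 0→1: n1:part/t1/[-]
after 7 — deliver 1→0: n0:coor/t1/[x]
after 8 — deliver 0→2: n2:part/t1/[x]
after 9 — deliver 0→3: n3:part/t1/[x]
after 10 — deliver 0→1: n1:part/t1/[x]
after 11 — timeout(0): n0:coor/t2/[x]
after 12 — deliver 0→1: n1:part/t2/[x]
after 13 — deliver 1→0: ·
after 14 — deliver 0→3: n3:part/t2/[x]
after 15 — deliver 3→0: ·
after 16 — deliver 0→2: n2:part/t2/[x]
after 17 — deliver 2→1: ·
after 18 — deliver 1→3: ·
after 19 — deliver 1→0: ·
after 20 — deliver 2→0: n0:coor/t2/[x,T2]
after 21 — timeout(0): n0:coor/t3/[x,T2]
after 22 — timeout(0): n0:coor/t4/[x,T2]

x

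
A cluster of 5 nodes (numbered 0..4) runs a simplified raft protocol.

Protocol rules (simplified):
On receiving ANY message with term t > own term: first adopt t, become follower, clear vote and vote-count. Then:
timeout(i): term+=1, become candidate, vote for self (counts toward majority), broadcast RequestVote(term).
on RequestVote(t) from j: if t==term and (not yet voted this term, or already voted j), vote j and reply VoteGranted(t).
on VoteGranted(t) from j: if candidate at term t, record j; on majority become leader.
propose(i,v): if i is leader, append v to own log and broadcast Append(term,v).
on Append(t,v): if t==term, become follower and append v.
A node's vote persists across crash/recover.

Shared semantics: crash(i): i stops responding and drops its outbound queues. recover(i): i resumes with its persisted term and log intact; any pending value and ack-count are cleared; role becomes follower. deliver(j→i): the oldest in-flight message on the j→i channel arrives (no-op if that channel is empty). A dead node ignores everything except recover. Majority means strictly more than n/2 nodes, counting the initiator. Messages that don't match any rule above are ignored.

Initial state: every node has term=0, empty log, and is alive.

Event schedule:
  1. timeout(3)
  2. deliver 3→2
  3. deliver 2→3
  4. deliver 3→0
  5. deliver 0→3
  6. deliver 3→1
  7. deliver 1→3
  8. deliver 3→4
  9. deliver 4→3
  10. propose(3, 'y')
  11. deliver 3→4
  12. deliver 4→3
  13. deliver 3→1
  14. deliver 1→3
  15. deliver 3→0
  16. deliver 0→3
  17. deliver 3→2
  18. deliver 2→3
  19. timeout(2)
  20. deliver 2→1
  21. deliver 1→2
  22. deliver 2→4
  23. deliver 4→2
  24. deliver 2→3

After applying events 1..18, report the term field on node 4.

1

after 1 — timeout(3): n3:cand/t1/[-]
after 2 — deliver 3→2: n2:foll/t1/[-]
after 3 — deliver 2→3: ·
after 4 — deliver 3→0: n0:foll/t1/[-]
after 5 — deliver 0→3: n3:lead/t1/[-]
after 6 — deliver 3→1: n1:foll/t1/[-]
after 7 — deliver 1→3: ·
after 8 — deliver 3→4: n4:foll/t1/[-]
after 9 — deliver 4→3: ·
after 10 — propose(3,'y'): n3:lead/t1/[y]
after 11 — deliver 3→4: n4:foll/t1/[y]
after 12 — deliver 4→3: ·
after 13 — deliver 3→1: n1:foll/t1/[y]
after 14 — deliver 1→3: ·
after 15 — deliver 3→0: n0:foll/t1/[y]
after 16 — deliver 0→3: ·
after 17 — deliver 3→2: n2:foll/t1/[y]
after 18 — deliver 2→3: ·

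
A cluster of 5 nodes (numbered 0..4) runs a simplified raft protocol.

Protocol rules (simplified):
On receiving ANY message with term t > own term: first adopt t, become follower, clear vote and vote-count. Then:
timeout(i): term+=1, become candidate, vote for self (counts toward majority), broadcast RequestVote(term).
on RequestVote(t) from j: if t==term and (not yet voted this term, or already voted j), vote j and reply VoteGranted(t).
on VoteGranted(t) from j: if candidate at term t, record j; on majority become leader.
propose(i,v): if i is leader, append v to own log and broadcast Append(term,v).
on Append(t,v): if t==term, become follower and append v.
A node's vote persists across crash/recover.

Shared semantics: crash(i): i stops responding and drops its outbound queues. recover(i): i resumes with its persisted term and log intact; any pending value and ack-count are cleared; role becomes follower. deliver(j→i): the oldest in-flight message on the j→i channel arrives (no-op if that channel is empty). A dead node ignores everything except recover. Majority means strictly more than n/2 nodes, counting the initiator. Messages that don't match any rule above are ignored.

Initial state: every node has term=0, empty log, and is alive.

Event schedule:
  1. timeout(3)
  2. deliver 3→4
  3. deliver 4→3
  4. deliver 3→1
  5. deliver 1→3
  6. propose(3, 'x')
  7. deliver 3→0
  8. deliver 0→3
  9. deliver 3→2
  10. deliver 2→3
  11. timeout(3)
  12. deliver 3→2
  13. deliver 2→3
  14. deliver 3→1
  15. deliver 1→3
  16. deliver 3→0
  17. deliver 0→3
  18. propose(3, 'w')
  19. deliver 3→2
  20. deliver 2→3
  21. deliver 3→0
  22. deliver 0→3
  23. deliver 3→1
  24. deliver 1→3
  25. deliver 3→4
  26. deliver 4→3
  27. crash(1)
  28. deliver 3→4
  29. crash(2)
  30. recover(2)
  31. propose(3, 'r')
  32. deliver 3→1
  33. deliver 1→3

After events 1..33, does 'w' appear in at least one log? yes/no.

no

1. timeout(3):  <3:cand t1 ->
2. deliver 3→4:  <4:foll t1 ->
3. deliver 4→3:  nop
4. deliver 3→1:  <1:foll t1 ->
5. deliver 1→3:  <3:lead t1 ->
6. propose(3,'x'):  <3:lead t1 x>
7. deliver 3→0:  <0:foll t1 ->
8. deliver 0→3:  nop
9. deliver 3→2:  <2:foll t1 ->
10. deliver 2→3:  nop
11. timeout(3):  <3:cand t2 x>
12. deliver 3→2:  <2:foll t1 x>
13. deliver 2→3:  nop
14. deliver 3→1:  <1:foll t1 x>
15. deliver 1→3:  nop
16. deliver 3→0:  <0:foll t1 x>
17. deliver 0→3:  nop
18. propose(3,'w'):  nop
19. deliver 3→2:  <2:foll t2 x>
20. deliver 2→3:  nop
21. deliver 3→0:  <0:foll t2 x>
22. deliver 0→3:  <3:lead t2 x>
23. deliver 3→1:  <1:foll t2 x>
24. deliver 1→3:  nop
25. deliver 3→4:  <4:foll t1 x>
26. deliver 4→3:  nop
27. crash(1):  <1:✗foll t2 x>
28. deliver 3→4:  <4:foll t2 x>
29. crash(2):  <2:✗foll t2 x>
30. recover(2):  <2:foll t2 x>
31. propose(3,'r'):  <3:lead t2 x,r>
32. deliver 3→1:  nop
33. deliver 1→3:  nop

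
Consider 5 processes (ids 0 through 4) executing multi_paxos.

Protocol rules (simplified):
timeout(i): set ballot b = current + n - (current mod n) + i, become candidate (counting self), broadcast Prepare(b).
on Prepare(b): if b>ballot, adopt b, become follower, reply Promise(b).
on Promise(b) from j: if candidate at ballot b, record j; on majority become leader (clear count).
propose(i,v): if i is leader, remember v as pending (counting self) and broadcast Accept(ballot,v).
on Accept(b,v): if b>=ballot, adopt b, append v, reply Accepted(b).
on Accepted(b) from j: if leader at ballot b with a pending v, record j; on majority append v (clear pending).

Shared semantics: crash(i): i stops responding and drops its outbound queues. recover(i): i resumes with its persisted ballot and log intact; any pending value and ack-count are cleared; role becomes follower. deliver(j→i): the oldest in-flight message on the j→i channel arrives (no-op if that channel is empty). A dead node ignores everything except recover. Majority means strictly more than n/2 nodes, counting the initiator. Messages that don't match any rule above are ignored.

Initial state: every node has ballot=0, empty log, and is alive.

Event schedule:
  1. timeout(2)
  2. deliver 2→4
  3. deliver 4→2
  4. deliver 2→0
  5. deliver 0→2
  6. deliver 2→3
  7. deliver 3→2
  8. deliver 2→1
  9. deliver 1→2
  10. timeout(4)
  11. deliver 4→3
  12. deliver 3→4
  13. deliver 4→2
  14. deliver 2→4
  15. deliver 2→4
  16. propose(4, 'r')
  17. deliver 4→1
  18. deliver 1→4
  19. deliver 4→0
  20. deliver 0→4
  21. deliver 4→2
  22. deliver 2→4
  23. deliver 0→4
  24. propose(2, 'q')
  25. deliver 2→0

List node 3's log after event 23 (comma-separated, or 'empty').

after 1 — timeout(2): n2:cand/b7/[-]
after 2 — deliver 2→4: n4:foll/b7/[-]
after 3 — deliver 4→2: ·
after 4 — deliver 2→0: n0:foll/b7/[-]
after 5 — deliver 0→2: n2:lead/b7/[-]
after 6 — deliver 2→3: n3:foll/b7/[-]
after 7 — deliver 3→2: ·
after 8 — deliver 2→1: n1:foll/b7/[-]
after 9 — deliver 1→2: ·
after 10 — timeout(4): n4:cand/b14/[-]
after 11 — deliver 4→3: n3:foll/b14/[-]
after 12 — deliver 3→4: ·
after 13 — deliver 4→2: n2:foll/b14/[-]
after 14 — deliver 2→4: n4:lead/b14/[-]
after 15 — deliver 2→4: ·
after 16 — propose(4,'r'): ·
after 17 — deliver 4→1: n1:foll/b14/[-]
after 18 — deliver 1→4: ·
after 19 — deliver 4→0: n0:foll/b14/[-]
after 20 — deliver 0→4: ·
after 21 — deliver 4→2: n2:foll/b14/[r]
after 22 — deliver 2→4: ·
after 23 — deliver 0→4: ·

empty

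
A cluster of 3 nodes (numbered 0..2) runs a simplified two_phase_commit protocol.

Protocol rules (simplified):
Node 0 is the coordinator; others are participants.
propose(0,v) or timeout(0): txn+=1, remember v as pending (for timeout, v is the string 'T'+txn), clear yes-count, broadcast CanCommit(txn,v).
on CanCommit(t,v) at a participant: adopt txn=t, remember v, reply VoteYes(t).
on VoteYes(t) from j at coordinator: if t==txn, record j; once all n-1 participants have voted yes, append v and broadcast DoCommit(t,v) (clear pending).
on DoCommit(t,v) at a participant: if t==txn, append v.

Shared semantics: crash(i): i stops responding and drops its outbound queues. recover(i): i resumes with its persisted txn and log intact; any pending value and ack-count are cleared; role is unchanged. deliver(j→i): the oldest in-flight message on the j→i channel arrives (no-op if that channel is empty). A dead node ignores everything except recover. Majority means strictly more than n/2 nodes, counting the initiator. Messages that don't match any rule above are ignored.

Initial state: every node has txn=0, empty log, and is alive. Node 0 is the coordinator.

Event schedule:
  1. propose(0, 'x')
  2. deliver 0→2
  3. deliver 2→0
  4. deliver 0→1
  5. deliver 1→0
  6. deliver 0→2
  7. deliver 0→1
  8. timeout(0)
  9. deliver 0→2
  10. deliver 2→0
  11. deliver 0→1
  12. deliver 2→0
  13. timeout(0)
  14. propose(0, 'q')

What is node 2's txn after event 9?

2

step 1 propose(0,'x'): 0={coor,t=1,log=-}
step 2 deliver 0→2: 2={part,t=1,log=-}
step 3 deliver 2→0: —
step 4 deliver 0→1: 1={part,t=1,log=-}
step 5 deliver 1→0: 0={coor,t=1,log=x}
step 6 deliver 0→2: 2={part,t=1,log=x}
step 7 deliver 0→1: 1={part,t=1,log=x}
step 8 timeout(0): 0={coor,t=2,log=x}
step 9 deliver 0→2: 2={part,t=2,log=x}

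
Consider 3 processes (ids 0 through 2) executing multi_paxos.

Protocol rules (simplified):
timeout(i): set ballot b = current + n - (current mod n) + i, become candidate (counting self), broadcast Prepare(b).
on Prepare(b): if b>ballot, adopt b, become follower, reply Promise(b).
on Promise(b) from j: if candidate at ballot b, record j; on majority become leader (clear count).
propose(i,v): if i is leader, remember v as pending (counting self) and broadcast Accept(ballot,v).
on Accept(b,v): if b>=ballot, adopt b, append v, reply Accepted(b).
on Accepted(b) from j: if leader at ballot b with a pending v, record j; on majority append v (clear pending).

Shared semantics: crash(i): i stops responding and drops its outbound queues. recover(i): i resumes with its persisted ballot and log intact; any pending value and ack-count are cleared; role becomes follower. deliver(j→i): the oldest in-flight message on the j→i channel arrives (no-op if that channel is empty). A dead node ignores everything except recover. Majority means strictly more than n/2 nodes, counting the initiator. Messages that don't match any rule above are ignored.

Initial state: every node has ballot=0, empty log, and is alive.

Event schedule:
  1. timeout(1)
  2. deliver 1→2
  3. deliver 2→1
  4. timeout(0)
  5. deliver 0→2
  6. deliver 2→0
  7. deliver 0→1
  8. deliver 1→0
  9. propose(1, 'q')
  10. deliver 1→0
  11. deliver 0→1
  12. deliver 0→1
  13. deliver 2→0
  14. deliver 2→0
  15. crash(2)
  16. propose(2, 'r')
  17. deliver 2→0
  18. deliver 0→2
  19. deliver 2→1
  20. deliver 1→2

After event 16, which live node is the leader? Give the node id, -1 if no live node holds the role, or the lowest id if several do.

e1 timeout(1): 1[cand,b=4,-]
e2 deliver 1→2: 2[foll,b=4,-]
e3 deliver 2→1: 1[lead,b=4,-]
e4 timeout(0): 0[cand,b=3,-]
e5 deliver 0→2: ·
e6 deliver 2→0: ·
e7 deliver 0→1: ·
e8 deliver 1→0: 0[foll,b=4,-]
e9 propose(1,'q'): ·
e10 deliver 1→0: 0[foll,b=4,q]
e11 deliver 0→1: ·
e12 deliver 0→1: 1[lead,b=4,q]
e13 deliver 2→0: ·
e14 deliver 2→0: ·
e15 crash(2): 2[✗foll,b=4,-]
e16 propose(2,'r'): ·

1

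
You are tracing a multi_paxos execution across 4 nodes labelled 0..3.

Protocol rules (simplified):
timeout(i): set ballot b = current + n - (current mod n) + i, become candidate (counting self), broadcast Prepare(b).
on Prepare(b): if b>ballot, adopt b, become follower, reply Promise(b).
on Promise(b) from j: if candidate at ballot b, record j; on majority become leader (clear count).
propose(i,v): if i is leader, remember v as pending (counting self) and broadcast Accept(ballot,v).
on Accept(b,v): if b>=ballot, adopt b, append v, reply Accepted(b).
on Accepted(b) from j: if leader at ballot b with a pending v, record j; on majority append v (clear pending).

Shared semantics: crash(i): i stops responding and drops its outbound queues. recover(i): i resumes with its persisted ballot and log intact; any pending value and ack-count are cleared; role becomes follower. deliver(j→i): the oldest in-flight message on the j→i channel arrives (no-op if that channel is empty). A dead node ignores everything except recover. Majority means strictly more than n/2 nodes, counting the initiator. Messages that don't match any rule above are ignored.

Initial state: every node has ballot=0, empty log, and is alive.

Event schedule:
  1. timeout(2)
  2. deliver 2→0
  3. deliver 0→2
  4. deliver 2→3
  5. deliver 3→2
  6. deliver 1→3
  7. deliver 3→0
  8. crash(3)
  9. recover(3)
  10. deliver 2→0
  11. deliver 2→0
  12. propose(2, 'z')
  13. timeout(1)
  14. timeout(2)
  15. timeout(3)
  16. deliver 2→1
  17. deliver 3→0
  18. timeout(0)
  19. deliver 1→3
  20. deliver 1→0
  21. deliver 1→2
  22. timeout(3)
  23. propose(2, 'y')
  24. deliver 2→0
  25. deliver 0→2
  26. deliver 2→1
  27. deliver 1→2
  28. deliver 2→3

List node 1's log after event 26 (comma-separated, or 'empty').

z

e1 timeout(2): 2[cand,b=6,-]
e2 deliver 2→0: 0[foll,b=6,-]
e3 deliver 0→2: ·
e4 deliver 2→3: 3[foll,b=6,-]
e5 deliver 3→2: 2[lead,b=6,-]
e6 deliver 1→3: ·
e7 deliver 3→0: ·
e8 crash(3): 3[✗foll,b=6,-]
e9 recover(3): 3[foll,b=6,-]
e10 deliver 2→0: ·
e11 deliver 2→0: ·
e12 propose(2,'z'): ·
e13 timeout(1): 1[cand,b=5,-]
e14 timeout(2): 2[cand,b=10,-]
e15 timeout(3): 3[cand,b=11,-]
e16 deliver 2→1: 1[foll,b=6,-]
e17 deliver 3→0: 0[foll,b=11,-]
e18 timeout(0): 0[cand,b=12,-]
e19 deliver 1→3: ·
e20 deliver 1→0: ·
e21 deliver 1→2: ·
e22 timeout(3): 3[cand,b=15,-]
e23 propose(2,'y'): ·
e24 deliver 2→0: ·
e25 deliver 0→2: 2[foll,b=12,-]
e26 deliver 2→1: 1[foll,b=6,z]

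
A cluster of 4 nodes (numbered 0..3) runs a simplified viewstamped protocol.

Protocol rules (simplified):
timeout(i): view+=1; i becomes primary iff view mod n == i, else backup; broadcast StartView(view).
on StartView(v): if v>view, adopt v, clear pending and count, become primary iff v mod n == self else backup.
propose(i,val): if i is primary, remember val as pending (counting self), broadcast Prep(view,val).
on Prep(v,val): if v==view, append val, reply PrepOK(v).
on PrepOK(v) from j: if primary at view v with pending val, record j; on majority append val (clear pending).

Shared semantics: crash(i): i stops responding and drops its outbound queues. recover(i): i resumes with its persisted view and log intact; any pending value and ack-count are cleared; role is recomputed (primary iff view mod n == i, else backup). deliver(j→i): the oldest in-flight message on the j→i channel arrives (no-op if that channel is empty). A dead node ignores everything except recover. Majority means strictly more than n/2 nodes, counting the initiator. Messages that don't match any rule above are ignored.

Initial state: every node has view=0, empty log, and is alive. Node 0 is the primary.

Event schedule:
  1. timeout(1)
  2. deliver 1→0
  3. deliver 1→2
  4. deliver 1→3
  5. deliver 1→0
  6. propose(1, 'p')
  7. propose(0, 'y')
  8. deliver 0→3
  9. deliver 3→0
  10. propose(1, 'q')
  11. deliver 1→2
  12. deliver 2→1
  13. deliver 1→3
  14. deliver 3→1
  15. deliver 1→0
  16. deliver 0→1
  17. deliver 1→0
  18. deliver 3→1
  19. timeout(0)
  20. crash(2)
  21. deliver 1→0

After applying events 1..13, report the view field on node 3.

1

e1 timeout(1): 1[prim,v=1,-]
e2 deliver 1→0: 0[back,v=1,-]
e3 deliver 1→2: 2[back,v=1,-]
e4 deliver 1→3: 3[back,v=1,-]
e5 deliver 1→0: ·
e6 propose(1,'p'): ·
e7 propose(0,'y'): ·
e8 deliver 0→3: ·
e9 deliver 3→0: ·
e10 propose(1,'q'): ·
e11 deliver 1→2: 2[back,v=1,p]
e12 deliver 2→1: ·
e13 deliver 1→3: 3[back,v=1,p]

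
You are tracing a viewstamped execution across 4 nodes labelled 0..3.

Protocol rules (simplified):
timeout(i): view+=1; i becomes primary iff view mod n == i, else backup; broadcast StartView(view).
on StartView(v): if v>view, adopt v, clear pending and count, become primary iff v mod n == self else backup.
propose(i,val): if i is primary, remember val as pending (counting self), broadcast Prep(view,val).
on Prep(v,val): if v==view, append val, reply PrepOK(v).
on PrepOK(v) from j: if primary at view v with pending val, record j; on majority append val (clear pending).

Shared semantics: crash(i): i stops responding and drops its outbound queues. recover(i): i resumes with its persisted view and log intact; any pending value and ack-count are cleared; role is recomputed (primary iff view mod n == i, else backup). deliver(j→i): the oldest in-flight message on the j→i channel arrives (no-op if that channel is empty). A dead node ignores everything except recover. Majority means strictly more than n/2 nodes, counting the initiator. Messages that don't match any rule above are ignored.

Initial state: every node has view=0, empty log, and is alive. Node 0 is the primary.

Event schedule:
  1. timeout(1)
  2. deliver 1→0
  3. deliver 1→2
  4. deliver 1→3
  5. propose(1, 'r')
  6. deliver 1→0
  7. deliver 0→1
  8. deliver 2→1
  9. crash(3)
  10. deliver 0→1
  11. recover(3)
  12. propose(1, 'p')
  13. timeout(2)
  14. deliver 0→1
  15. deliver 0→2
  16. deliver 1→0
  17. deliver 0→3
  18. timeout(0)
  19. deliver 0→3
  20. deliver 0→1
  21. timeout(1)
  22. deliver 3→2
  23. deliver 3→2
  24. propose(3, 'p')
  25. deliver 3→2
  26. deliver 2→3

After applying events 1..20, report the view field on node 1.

step 1 timeout(1): 1={prim,v=1,log=-}
step 2 deliver 1→0: 0={back,v=1,log=-}
step 3 deliver 1→2: 2={back,v=1,log=-}
step 4 deliver 1→3: 3={back,v=1,log=-}
step 5 propose(1,'r'): —
step 6 deliver 1→0: 0={back,v=1,log=r}
step 7 deliver 0→1: —
step 8 deliver 2→1: —
step 9 crash(3): 3={✗back,v=1,log=-}
step 10 deliver 0→1: —
step 11 recover(3): 3={back,v=1,log=-}
step 12 propose(1,'p'): —
step 13 timeout(2): 2={prim,v=2,log=-}
step 14 deliver 0→1: —
step 15 deliver 0→2: —
step 16 deliver 1→0: 0={back,v=1,log=r,p}
step 17 deliver 0→3: —
step 18 timeout(0): 0={back,v=2,log=r,p}
step 19 deliver 0→3: 3={back,v=2,log=-}
step 20 deliver 0→1: —

1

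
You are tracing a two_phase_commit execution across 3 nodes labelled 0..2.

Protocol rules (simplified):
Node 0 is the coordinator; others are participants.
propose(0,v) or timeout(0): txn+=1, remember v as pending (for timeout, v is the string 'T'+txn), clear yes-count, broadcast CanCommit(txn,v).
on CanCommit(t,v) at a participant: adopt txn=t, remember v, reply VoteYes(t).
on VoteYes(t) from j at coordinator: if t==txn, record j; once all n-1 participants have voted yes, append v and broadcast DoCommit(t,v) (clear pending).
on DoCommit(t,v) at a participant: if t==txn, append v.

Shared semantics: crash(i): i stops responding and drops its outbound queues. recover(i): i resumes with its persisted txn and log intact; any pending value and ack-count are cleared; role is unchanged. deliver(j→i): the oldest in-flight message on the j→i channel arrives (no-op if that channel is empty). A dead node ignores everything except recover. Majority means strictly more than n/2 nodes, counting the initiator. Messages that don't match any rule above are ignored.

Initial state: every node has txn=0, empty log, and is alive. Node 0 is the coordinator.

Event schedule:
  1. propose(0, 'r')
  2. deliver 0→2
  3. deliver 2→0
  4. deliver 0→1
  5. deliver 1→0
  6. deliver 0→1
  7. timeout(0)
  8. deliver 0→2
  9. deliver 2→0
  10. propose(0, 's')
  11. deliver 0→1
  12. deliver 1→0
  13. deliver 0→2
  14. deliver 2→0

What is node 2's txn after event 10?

1

1. propose(0,'r'):  <0:coor t1 ->
2. deliver 0→2:  <2:part t1 ->
3. deliver 2→0:  nop
4. deliver 0→1:  <1:part t1 ->
5. deliver 1→0:  <0:coor t1 r>
6. deliver 0→1:  <1:part t1 r>
7. timeout(0):  <0:coor t2 r>
8. deliver 0→2:  <2:part t1 r>
9. deliver 2→0:  nop
10. propose(0,'s'):  <0:coor t3 r>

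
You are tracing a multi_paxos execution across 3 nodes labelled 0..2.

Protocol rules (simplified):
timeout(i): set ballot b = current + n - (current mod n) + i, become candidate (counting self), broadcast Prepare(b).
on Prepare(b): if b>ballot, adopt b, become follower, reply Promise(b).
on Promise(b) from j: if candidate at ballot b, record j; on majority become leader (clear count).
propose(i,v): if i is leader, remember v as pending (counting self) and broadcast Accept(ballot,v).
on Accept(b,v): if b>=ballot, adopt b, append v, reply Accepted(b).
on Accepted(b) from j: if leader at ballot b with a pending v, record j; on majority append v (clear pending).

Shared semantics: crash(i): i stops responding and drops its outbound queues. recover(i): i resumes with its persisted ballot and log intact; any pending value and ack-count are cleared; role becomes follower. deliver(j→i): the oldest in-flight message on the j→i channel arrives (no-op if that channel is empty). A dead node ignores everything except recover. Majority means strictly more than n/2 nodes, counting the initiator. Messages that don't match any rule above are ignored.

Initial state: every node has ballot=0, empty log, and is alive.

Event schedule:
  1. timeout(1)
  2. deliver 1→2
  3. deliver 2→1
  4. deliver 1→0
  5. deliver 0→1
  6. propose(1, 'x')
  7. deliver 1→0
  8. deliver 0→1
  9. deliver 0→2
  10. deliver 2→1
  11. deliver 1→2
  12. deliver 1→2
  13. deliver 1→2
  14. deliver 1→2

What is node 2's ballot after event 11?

step 1 timeout(1): 1={cand,b=4,log=-}
step 2 deliver 1→2: 2={foll,b=4,log=-}
step 3 deliver 2→1: 1={lead,b=4,log=-}
step 4 deliver 1→0: 0={foll,b=4,log=-}
step 5 deliver 0→1: —
step 6 propose(1,'x'): —
step 7 deliver 1→0: 0={foll,b=4,log=x}
step 8 deliver 0→1: 1={lead,b=4,log=x}
step 9 deliver 0→2: —
step 10 deliver 2→1: —
step 11 deliver 1→2: 2={foll,b=4,log=x}

4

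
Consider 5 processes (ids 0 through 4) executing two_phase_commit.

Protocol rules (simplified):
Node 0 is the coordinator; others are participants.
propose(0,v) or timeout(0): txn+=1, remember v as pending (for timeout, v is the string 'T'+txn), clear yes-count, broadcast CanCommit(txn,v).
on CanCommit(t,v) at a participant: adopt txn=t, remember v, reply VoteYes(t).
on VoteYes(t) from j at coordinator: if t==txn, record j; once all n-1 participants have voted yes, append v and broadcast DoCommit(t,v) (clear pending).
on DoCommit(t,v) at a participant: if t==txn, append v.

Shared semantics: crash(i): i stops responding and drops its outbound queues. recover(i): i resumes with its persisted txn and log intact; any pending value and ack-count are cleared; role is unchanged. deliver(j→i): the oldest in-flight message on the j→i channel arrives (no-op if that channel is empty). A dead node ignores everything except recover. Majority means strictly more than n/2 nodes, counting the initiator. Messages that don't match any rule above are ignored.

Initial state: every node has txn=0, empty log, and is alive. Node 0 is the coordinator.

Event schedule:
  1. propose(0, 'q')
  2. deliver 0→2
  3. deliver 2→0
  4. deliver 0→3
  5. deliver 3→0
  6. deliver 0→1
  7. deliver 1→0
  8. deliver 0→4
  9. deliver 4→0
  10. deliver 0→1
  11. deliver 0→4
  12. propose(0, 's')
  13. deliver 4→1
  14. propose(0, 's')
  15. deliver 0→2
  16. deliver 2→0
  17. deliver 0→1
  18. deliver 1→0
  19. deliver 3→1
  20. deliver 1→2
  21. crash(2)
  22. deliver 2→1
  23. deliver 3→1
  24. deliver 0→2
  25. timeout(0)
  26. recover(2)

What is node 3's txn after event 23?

e1 propose(0,'q'): 0[coor,t=1,-]
e2 deliver 0→2: 2[part,t=1,-]
e3 deliver 2→0: ·
e4 deliver 0→3: 3[part,t=1,-]
e5 deliver 3→0: ·
e6 deliver 0→1: 1[part,t=1,-]
e7 deliver 1→0: ·
e8 deliver 0→4: 4[part,t=1,-]
e9 deliver 4→0: 0[coor,t=1,q]
e10 deliver 0→1: 1[part,t=1,q]
e11 deliver 0→4: 4[part,t=1,q]
e12 propose(0,'s'): 0[coor,t=2,q]
e13 deliver 4→1: ·
e14 propose(0,'s'): 0[coor,t=3,q]
e15 deliver 0→2: 2[part,t=1,q]
e16 deliver 2→0: ·
e17 deliver 0→1: 1[part,t=2,q]
e18 deliver 1→0: ·
e19 deliver 3→1: ·
e20 deliver 1→2: ·
e21 crash(2): 2[✗part,t=1,q]
e22 deliver 2→1: ·
e23 deliver 3→1: ·

1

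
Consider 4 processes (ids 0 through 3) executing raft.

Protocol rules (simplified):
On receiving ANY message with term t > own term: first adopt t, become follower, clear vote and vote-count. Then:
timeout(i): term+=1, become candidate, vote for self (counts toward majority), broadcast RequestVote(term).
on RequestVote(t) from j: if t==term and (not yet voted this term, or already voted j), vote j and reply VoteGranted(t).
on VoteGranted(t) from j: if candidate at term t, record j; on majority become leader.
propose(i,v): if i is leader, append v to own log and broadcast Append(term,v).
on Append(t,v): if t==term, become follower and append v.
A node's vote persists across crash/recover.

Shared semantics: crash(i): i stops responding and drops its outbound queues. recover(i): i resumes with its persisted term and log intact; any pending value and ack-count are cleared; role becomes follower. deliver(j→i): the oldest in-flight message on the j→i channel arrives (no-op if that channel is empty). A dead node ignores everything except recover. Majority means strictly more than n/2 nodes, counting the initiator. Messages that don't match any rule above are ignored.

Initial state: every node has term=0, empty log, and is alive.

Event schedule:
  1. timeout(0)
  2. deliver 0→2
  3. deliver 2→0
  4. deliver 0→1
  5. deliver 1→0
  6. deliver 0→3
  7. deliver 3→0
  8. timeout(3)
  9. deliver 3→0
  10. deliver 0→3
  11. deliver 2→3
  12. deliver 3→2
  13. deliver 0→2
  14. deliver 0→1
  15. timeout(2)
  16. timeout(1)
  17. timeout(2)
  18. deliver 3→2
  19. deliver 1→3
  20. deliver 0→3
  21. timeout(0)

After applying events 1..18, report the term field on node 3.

after 1 — timeout(0): n0:cand/t1/[-]
after 2 — deliver 0→2: n2:foll/t1/[-]
after 3 — deliver 2→0: ·
after 4 — deliver 0→1: n1:foll/t1/[-]
after 5 — deliver 1→0: n0:lead/t1/[-]
after 6 — deliver 0→3: n3:foll/t1/[-]
after 7 — deliver 3→0: ·
after 8 — timeout(3): n3:cand/t2/[-]
after 9 — deliver 3→0: n0:foll/t2/[-]
after 10 — deliver 0→3: ·
after 11 — deliver 2→3: ·
after 12 — deliver 3→2: n2:foll/t2/[-]
after 13 — deliver 0→2: ·
after 14 — deliver 0→1: ·
after 15 — timeout(2): n2:cand/t3/[-]
after 16 — timeout(1): n1:cand/t2/[-]
after 17 — timeout(2): n2:cand/t4/[-]
after 18 — deliver 3→2: ·

2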